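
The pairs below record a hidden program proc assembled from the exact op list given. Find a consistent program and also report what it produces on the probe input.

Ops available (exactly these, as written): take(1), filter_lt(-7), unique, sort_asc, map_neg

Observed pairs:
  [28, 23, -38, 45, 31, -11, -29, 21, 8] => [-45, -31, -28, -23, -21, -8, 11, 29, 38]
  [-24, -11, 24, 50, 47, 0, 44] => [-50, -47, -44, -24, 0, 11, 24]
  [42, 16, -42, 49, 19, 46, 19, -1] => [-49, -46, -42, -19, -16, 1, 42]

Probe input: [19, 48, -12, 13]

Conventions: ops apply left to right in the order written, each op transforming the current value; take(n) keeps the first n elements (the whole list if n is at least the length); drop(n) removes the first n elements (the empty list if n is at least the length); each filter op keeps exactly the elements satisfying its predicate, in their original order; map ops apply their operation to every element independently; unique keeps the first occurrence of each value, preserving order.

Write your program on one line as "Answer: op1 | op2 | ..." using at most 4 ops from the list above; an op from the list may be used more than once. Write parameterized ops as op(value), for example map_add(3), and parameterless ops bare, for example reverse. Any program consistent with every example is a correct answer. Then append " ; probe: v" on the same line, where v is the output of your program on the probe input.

map_neg | sort_asc | unique ; probe: [-48, -19, -13, 12]

Check, running the answer program on each example:
  [28, 23, -38, 45, 31, -11, -29, 21, 8] -> [-28, -23, 38, -45, -31, 11, 29, -21, -8] -> [-45, -31, -28, -23, -21, -8, 11, 29, 38] -> [-45, -31, -28, -23, -21, -8, 11, 29, 38]
  [-24, -11, 24, 50, 47, 0, 44] -> [24, 11, -24, -50, -47, 0, -44] -> [-50, -47, -44, -24, 0, 11, 24] -> [-50, -47, -44, -24, 0, 11, 24]
  [42, 16, -42, 49, 19, 46, 19, -1] -> [-42, -16, 42, -49, -19, -46, -19, 1] -> [-49, -46, -42, -19, -19, -16, 1, 42] -> [-49, -46, -42, -19, -16, 1, 42]
  probe: [19, 48, -12, 13] -> [-19, -48, 12, -13] -> [-48, -19, -13, 12] -> [-48, -19, -13, 12]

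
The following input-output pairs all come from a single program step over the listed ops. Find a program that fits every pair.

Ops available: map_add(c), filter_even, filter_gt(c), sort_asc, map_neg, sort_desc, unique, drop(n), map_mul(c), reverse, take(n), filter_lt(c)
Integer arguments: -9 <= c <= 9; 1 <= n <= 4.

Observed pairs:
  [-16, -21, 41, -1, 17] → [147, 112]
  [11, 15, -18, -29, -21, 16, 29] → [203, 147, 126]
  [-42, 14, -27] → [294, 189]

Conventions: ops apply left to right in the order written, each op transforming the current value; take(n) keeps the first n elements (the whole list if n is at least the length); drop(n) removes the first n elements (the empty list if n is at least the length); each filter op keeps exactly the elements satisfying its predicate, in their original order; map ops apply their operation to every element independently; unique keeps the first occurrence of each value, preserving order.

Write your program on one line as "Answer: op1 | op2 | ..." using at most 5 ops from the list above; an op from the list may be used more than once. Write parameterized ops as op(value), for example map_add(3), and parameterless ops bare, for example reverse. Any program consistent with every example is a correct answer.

sort_asc | map_neg | filter_gt(8) | map_mul(7)

Check, running the answer program on each example:
  [-16, -21, 41, -1, 17] -> [-21, -16, -1, 17, 41] -> [21, 16, 1, -17, -41] -> [21, 16] -> [147, 112]
  [11, 15, -18, -29, -21, 16, 29] -> [-29, -21, -18, 11, 15, 16, 29] -> [29, 21, 18, -11, -15, -16, -29] -> [29, 21, 18] -> [203, 147, 126]
  [-42, 14, -27] -> [-42, -27, 14] -> [42, 27, -14] -> [42, 27] -> [294, 189]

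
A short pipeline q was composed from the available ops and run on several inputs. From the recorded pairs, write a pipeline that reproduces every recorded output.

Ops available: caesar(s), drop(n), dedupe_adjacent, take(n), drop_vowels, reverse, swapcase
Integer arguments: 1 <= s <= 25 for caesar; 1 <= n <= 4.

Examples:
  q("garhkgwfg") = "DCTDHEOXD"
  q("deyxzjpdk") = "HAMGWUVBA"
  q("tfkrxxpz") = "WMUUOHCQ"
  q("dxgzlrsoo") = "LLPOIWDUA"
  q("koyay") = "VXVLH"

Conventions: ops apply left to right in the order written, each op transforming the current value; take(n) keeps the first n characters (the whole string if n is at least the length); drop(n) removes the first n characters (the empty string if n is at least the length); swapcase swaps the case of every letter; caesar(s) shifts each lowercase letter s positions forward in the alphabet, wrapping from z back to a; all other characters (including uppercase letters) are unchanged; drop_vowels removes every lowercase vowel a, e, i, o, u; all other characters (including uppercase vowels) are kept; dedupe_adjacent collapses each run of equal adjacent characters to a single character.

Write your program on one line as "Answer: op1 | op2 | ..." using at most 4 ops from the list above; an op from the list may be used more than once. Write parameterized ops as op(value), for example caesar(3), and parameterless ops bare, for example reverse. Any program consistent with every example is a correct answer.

caesar(20) | reverse | caesar(3) | swapcase

Check, running the answer program on each example:
  "garhkgwfg" -> "aulbeaqza" -> "azqaeblua" -> "dctdheoxd" -> "DCTDHEOXD"
  "deyxzjpdk" -> "xysrtdjxe" -> "exjdtrsyx" -> "hamgwuvba" -> "HAMGWUVBA"
  "tfkrxxpz" -> "nzelrrjt" -> "tjrrlezn" -> "wmuuohcq" -> "WMUUOHCQ"
  "dxgzlrsoo" -> "xratflmii" -> "iimlftarx" -> "llpoiwdua" -> "LLPOIWDUA"
  "koyay" -> "eisus" -> "susie" -> "vxvlh" -> "VXVLH"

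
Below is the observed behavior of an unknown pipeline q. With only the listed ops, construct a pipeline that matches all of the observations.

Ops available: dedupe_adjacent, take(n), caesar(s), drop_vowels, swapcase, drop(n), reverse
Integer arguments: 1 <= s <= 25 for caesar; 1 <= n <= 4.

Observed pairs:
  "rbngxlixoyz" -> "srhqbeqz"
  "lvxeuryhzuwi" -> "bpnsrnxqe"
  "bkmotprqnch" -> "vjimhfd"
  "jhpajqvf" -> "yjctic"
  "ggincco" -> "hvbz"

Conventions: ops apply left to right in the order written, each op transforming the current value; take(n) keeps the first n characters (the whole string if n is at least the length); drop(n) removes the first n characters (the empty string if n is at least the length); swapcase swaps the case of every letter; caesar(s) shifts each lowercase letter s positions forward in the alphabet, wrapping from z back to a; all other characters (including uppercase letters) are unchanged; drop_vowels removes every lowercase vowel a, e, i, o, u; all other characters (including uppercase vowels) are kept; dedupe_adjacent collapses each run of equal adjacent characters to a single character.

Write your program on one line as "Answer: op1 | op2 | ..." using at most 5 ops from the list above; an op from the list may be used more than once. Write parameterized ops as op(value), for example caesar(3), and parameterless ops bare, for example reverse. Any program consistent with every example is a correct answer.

caesar(13) | reverse | drop_vowels | caesar(6) | dedupe_adjacent

Check, running the answer program on each example:
  "rbngxlixoyz" -> "eoatkyvkblm" -> "mlbkvyktaoe" -> "mlbkvykt" -> "srhqbeqz" -> "srhqbeqz"
  "lvxeuryhzuwi" -> "yikrhelumhjv" -> "vjhmulehrkiy" -> "vjhmlhrky" -> "bpnsrnxqe" -> "bpnsrnxqe"
  "bkmotprqnch" -> "oxzbgcedapu" -> "upadecgbzxo" -> "pdcgbzx" -> "vjimhfd" -> "vjimhfd"
  "jhpajqvf" -> "wucnwdis" -> "sidwncuw" -> "sdwncw" -> "yjctic" -> "yjctic"
  "ggincco" -> "ttvappb" -> "bppavtt" -> "bppvtt" -> "hvvbzz" -> "hvbz"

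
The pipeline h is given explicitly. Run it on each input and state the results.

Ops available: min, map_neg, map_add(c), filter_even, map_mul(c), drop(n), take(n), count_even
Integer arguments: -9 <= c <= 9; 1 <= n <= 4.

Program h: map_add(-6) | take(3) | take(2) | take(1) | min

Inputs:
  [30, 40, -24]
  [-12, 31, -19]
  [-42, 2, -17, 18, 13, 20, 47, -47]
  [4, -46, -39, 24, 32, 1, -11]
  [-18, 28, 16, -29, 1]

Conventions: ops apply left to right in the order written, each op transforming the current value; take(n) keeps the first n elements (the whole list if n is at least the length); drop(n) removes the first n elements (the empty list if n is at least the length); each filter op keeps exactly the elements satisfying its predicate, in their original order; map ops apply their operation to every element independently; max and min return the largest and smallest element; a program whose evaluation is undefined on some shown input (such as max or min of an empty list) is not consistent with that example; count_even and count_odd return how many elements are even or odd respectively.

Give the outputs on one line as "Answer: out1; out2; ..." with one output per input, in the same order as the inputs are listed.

24; -18; -48; -2; -24

Execution, op by op:
  [30, 40, -24] -> [24, 34, -30] -> [24, 34, -30] -> [24, 34] -> [24] -> 24
  [-12, 31, -19] -> [-18, 25, -25] -> [-18, 25, -25] -> [-18, 25] -> [-18] -> -18
  [-42, 2, -17, 18, 13, 20, 47, -47] -> [-48, -4, -23, 12, 7, 14, 41, -53] -> [-48, -4, -23] -> [-48, -4] -> [-48] -> -48
  [4, -46, -39, 24, 32, 1, -11] -> [-2, -52, -45, 18, 26, -5, -17] -> [-2, -52, -45] -> [-2, -52] -> [-2] -> -2
  [-18, 28, 16, -29, 1] -> [-24, 22, 10, -35, -5] -> [-24, 22, 10] -> [-24, 22] -> [-24] -> -24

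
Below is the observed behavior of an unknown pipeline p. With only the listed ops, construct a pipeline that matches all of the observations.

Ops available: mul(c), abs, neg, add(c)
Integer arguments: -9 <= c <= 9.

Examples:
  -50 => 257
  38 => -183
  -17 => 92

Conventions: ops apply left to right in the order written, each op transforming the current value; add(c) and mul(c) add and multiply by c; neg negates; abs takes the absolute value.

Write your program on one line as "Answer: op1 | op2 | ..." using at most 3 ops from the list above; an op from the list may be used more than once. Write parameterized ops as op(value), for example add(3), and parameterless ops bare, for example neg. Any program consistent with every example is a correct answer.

mul(5) | add(-7) | neg

Check, running the answer program on each example:
  -50 -> -250 -> -257 -> 257
  38 -> 190 -> 183 -> -183
  -17 -> -85 -> -92 -> 92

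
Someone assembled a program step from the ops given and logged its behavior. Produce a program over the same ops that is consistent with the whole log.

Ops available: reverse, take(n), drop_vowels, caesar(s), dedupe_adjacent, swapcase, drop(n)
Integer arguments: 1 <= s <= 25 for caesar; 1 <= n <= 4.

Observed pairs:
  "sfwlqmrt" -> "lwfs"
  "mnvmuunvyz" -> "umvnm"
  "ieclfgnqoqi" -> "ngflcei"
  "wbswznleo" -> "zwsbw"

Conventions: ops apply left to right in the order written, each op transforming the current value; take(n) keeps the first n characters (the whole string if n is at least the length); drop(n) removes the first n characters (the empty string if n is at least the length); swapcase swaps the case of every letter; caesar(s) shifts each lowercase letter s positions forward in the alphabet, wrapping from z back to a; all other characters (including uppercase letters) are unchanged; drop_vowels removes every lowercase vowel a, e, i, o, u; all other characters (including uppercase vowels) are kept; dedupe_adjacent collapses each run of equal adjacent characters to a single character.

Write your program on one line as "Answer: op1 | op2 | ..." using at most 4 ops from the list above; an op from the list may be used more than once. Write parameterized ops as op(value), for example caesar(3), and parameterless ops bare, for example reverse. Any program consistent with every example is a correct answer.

dedupe_adjacent | reverse | drop(4)

Check, running the answer program on each example:
  "sfwlqmrt" -> "sfwlqmrt" -> "trmqlwfs" -> "lwfs"
  "mnvmuunvyz" -> "mnvmunvyz" -> "zyvnumvnm" -> "umvnm"
  "ieclfgnqoqi" -> "ieclfgnqoqi" -> "iqoqngflcei" -> "ngflcei"
  "wbswznleo" -> "wbswznleo" -> "oelnzwsbw" -> "zwsbw"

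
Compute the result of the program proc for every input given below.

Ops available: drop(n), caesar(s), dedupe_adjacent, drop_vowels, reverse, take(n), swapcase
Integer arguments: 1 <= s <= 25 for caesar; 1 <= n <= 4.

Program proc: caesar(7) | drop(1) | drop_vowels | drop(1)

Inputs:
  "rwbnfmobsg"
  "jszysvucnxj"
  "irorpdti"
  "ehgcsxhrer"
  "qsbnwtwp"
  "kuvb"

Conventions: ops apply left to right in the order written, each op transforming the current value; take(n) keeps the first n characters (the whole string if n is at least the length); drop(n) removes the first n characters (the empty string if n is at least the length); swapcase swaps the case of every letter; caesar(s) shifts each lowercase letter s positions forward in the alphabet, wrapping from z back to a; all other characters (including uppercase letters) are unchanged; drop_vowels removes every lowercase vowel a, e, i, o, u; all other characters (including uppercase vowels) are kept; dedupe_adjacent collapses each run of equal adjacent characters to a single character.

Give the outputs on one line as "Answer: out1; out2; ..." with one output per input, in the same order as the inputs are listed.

"mtvzn"; "gfzcbjq"; "vywkp"; "jzyly"; "ddw"; "c"

Execution, op by op:
  "rwbnfmobsg" -> "ydiumtvizn" -> "diumtvizn" -> "dmtvzn" -> "mtvzn"
  "jszysvucnxj" -> "qzgfzcbjueq" -> "zgfzcbjueq" -> "zgfzcbjq" -> "gfzcbjq"
  "irorpdti" -> "pyvywkap" -> "yvywkap" -> "yvywkp" -> "vywkp"
  "ehgcsxhrer" -> "lonjzeoyly" -> "onjzeoyly" -> "njzyly" -> "jzyly"
  "qsbnwtwp" -> "xziudadw" -> "ziudadw" -> "zddw" -> "ddw"
  "kuvb" -> "rbci" -> "bci" -> "bc" -> "c"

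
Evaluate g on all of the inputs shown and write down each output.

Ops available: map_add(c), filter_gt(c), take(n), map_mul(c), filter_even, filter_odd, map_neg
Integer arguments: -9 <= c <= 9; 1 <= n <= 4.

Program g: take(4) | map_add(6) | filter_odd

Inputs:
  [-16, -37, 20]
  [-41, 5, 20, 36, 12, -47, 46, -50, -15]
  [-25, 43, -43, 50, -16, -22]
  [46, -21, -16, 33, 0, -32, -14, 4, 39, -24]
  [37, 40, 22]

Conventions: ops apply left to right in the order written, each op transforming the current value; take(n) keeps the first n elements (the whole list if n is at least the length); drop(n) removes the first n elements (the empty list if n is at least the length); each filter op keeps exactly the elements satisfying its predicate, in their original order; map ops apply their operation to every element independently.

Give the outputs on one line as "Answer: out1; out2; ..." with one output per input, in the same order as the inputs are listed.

[-31]; [-35, 11]; [-19, 49, -37]; [-15, 39]; [43]

Execution, op by op:
  [-16, -37, 20] -> [-16, -37, 20] -> [-10, -31, 26] -> [-31]
  [-41, 5, 20, 36, 12, -47, 46, -50, -15] -> [-41, 5, 20, 36] -> [-35, 11, 26, 42] -> [-35, 11]
  [-25, 43, -43, 50, -16, -22] -> [-25, 43, -43, 50] -> [-19, 49, -37, 56] -> [-19, 49, -37]
  [46, -21, -16, 33, 0, -32, -14, 4, 39, -24] -> [46, -21, -16, 33] -> [52, -15, -10, 39] -> [-15, 39]
  [37, 40, 22] -> [37, 40, 22] -> [43, 46, 28] -> [43]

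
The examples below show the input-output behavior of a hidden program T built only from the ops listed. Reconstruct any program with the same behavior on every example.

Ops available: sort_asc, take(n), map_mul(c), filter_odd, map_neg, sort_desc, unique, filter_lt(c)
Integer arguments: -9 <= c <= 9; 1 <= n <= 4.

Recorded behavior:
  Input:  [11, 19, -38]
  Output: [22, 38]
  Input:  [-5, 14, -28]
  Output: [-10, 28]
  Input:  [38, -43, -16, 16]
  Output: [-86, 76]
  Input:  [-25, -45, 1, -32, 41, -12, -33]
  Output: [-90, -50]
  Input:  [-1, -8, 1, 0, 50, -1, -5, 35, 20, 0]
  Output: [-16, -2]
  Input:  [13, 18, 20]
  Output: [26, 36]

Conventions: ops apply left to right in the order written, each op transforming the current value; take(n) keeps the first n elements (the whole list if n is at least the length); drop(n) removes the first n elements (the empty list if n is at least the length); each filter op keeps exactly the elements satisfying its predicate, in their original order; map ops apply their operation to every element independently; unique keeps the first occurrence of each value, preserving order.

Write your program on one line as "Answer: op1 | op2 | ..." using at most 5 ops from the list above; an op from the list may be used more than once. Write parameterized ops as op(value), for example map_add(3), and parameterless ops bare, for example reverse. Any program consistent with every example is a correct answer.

take(2) | sort_asc | map_mul(-2) | map_neg

Check, running the answer program on each example:
  [11, 19, -38] -> [11, 19] -> [11, 19] -> [-22, -38] -> [22, 38]
  [-5, 14, -28] -> [-5, 14] -> [-5, 14] -> [10, -28] -> [-10, 28]
  [38, -43, -16, 16] -> [38, -43] -> [-43, 38] -> [86, -76] -> [-86, 76]
  [-25, -45, 1, -32, 41, -12, -33] -> [-25, -45] -> [-45, -25] -> [90, 50] -> [-90, -50]
  [-1, -8, 1, 0, 50, -1, -5, 35, 20, 0] -> [-1, -8] -> [-8, -1] -> [16, 2] -> [-16, -2]
  [13, 18, 20] -> [13, 18] -> [13, 18] -> [-26, -36] -> [26, 36]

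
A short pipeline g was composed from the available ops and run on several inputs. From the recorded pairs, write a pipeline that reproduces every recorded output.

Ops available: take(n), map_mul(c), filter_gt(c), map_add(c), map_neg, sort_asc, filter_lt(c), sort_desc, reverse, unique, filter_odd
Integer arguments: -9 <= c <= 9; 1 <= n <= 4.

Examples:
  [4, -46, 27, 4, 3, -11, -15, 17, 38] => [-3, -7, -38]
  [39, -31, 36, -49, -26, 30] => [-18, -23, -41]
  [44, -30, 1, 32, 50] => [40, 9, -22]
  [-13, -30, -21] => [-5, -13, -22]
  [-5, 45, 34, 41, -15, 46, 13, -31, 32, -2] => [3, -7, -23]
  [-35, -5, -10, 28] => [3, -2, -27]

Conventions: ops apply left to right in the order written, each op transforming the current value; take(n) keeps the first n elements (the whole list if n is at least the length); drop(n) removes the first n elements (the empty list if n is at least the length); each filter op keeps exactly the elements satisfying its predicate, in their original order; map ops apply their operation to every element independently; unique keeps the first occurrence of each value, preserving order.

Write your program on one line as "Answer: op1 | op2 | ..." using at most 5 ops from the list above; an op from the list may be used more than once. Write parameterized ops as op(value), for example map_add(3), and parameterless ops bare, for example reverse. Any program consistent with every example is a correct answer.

sort_asc | take(3) | map_add(8) | reverse

Check, running the answer program on each example:
  [4, -46, 27, 4, 3, -11, -15, 17, 38] -> [-46, -15, -11, 3, 4, 4, 17, 27, 38] -> [-46, -15, -11] -> [-38, -7, -3] -> [-3, -7, -38]
  [39, -31, 36, -49, -26, 30] -> [-49, -31, -26, 30, 36, 39] -> [-49, -31, -26] -> [-41, -23, -18] -> [-18, -23, -41]
  [44, -30, 1, 32, 50] -> [-30, 1, 32, 44, 50] -> [-30, 1, 32] -> [-22, 9, 40] -> [40, 9, -22]
  [-13, -30, -21] -> [-30, -21, -13] -> [-30, -21, -13] -> [-22, -13, -5] -> [-5, -13, -22]
  [-5, 45, 34, 41, -15, 46, 13, -31, 32, -2] -> [-31, -15, -5, -2, 13, 32, 34, 41, 45, 46] -> [-31, -15, -5] -> [-23, -7, 3] -> [3, -7, -23]
  [-35, -5, -10, 28] -> [-35, -10, -5, 28] -> [-35, -10, -5] -> [-27, -2, 3] -> [3, -2, -27]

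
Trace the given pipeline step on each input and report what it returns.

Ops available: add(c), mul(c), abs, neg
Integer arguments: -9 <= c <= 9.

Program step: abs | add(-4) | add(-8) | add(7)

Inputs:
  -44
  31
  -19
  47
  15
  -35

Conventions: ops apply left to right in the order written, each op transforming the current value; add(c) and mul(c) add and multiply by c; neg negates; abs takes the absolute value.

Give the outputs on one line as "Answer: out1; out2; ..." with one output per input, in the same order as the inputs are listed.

Execution, op by op:
  -44 -> 44 -> 40 -> 32 -> 39
  31 -> 31 -> 27 -> 19 -> 26
  -19 -> 19 -> 15 -> 7 -> 14
  47 -> 47 -> 43 -> 35 -> 42
  15 -> 15 -> 11 -> 3 -> 10
  -35 -> 35 -> 31 -> 23 -> 30

39; 26; 14; 42; 10; 30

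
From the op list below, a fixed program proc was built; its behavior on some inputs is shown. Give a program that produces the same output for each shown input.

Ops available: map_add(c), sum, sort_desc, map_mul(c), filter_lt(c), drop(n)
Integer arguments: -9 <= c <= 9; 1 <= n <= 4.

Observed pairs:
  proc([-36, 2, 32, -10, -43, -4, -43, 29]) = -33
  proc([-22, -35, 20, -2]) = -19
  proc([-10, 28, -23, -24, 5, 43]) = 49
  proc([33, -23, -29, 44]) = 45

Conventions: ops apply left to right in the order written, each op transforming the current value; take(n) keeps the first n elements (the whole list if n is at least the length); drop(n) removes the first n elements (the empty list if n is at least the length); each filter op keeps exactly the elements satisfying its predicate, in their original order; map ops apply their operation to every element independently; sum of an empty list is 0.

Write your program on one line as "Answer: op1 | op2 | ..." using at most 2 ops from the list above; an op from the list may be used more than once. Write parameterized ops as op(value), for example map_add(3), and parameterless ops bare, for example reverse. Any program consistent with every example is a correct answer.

map_add(5) | sum

Check, running the answer program on each example:
  [-36, 2, 32, -10, -43, -4, -43, 29] -> [-31, 7, 37, -5, -38, 1, -38, 34] -> -33
  [-22, -35, 20, -2] -> [-17, -30, 25, 3] -> -19
  [-10, 28, -23, -24, 5, 43] -> [-5, 33, -18, -19, 10, 48] -> 49
  [33, -23, -29, 44] -> [38, -18, -24, 49] -> 45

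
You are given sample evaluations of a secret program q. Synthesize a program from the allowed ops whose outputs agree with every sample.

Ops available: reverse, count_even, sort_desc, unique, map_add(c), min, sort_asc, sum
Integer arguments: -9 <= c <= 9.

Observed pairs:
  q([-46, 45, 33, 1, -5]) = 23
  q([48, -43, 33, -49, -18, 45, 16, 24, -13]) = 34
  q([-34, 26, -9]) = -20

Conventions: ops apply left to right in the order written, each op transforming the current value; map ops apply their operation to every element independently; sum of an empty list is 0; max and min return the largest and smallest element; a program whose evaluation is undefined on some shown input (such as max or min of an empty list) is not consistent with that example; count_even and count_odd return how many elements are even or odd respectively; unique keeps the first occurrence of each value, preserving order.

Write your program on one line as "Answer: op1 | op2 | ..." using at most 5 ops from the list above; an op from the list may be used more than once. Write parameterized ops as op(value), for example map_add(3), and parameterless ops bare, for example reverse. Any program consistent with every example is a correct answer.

map_add(-5) | map_add(4) | sort_desc | sum

Check, running the answer program on each example:
  [-46, 45, 33, 1, -5] -> [-51, 40, 28, -4, -10] -> [-47, 44, 32, 0, -6] -> [44, 32, 0, -6, -47] -> 23
  [48, -43, 33, -49, -18, 45, 16, 24, -13] -> [43, -48, 28, -54, -23, 40, 11, 19, -18] -> [47, -44, 32, -50, -19, 44, 15, 23, -14] -> [47, 44, 32, 23, 15, -14, -19, -44, -50] -> 34
  [-34, 26, -9] -> [-39, 21, -14] -> [-35, 25, -10] -> [25, -10, -35] -> -20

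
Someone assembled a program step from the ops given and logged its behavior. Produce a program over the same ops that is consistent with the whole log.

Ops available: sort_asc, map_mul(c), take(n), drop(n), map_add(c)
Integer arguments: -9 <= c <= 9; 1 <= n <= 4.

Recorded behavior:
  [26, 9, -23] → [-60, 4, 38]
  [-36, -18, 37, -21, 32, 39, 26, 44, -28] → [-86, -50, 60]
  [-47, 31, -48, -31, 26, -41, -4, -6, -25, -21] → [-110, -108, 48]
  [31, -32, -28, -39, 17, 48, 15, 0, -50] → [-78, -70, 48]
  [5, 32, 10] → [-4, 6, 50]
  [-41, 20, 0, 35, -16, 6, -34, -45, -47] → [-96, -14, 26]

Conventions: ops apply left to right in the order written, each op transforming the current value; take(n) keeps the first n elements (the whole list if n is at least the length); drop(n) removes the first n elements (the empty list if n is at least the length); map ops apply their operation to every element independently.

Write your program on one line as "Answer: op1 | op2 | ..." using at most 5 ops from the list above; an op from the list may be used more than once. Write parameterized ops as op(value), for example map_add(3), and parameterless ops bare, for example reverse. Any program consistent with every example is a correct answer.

take(3) | sort_asc | map_add(-7) | map_mul(2)

Check, running the answer program on each example:
  [26, 9, -23] -> [26, 9, -23] -> [-23, 9, 26] -> [-30, 2, 19] -> [-60, 4, 38]
  [-36, -18, 37, -21, 32, 39, 26, 44, -28] -> [-36, -18, 37] -> [-36, -18, 37] -> [-43, -25, 30] -> [-86, -50, 60]
  [-47, 31, -48, -31, 26, -41, -4, -6, -25, -21] -> [-47, 31, -48] -> [-48, -47, 31] -> [-55, -54, 24] -> [-110, -108, 48]
  [31, -32, -28, -39, 17, 48, 15, 0, -50] -> [31, -32, -28] -> [-32, -28, 31] -> [-39, -35, 24] -> [-78, -70, 48]
  [5, 32, 10] -> [5, 32, 10] -> [5, 10, 32] -> [-2, 3, 25] -> [-4, 6, 50]
  [-41, 20, 0, 35, -16, 6, -34, -45, -47] -> [-41, 20, 0] -> [-41, 0, 20] -> [-48, -7, 13] -> [-96, -14, 26]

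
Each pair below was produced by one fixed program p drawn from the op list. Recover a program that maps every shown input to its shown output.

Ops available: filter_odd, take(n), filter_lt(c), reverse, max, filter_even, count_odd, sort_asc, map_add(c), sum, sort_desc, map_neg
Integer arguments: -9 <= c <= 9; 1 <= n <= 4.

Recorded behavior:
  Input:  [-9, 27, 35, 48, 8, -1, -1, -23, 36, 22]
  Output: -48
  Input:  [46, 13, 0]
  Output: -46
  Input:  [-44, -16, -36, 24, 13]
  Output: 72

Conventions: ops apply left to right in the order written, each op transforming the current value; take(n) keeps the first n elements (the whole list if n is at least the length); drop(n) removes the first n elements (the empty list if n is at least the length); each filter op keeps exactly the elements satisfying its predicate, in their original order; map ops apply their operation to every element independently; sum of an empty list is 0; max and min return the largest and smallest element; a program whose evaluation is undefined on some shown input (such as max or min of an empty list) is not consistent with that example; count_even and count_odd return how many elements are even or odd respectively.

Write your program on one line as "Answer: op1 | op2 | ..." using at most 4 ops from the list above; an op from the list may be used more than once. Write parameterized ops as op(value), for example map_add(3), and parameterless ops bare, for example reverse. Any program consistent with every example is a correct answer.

take(4) | filter_even | map_neg | sum

Check, running the answer program on each example:
  [-9, 27, 35, 48, 8, -1, -1, -23, 36, 22] -> [-9, 27, 35, 48] -> [48] -> [-48] -> -48
  [46, 13, 0] -> [46, 13, 0] -> [46, 0] -> [-46, 0] -> -46
  [-44, -16, -36, 24, 13] -> [-44, -16, -36, 24] -> [-44, -16, -36, 24] -> [44, 16, 36, -24] -> 72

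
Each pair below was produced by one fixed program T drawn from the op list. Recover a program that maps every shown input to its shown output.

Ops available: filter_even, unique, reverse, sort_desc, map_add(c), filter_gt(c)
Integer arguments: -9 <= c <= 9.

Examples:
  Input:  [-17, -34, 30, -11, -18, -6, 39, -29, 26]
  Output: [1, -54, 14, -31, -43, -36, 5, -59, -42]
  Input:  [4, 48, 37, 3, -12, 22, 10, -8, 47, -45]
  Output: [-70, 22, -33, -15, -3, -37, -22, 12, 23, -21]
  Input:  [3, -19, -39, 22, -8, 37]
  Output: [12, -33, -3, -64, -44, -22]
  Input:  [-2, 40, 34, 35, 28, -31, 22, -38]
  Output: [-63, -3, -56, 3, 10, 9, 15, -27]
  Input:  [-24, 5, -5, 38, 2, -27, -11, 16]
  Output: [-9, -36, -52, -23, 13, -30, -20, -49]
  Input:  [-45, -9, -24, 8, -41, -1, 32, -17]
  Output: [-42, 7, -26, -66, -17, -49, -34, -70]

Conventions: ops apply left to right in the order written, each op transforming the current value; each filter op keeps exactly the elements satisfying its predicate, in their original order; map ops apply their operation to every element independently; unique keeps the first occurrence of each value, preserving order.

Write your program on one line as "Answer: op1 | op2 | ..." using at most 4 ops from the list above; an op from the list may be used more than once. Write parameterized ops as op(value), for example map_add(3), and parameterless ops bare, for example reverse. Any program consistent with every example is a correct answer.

map_add(-8) | map_add(-8) | reverse | map_add(-9)

Check, running the answer program on each example:
  [-17, -34, 30, -11, -18, -6, 39, -29, 26] -> [-25, -42, 22, -19, -26, -14, 31, -37, 18] -> [-33, -50, 14, -27, -34, -22, 23, -45, 10] -> [10, -45, 23, -22, -34, -27, 14, -50, -33] -> [1, -54, 14, -31, -43, -36, 5, -59, -42]
  [4, 48, 37, 3, -12, 22, 10, -8, 47, -45] -> [-4, 40, 29, -5, -20, 14, 2, -16, 39, -53] -> [-12, 32, 21, -13, -28, 6, -6, -24, 31, -61] -> [-61, 31, -24, -6, 6, -28, -13, 21, 32, -12] -> [-70, 22, -33, -15, -3, -37, -22, 12, 23, -21]
  [3, -19, -39, 22, -8, 37] -> [-5, -27, -47, 14, -16, 29] -> [-13, -35, -55, 6, -24, 21] -> [21, -24, 6, -55, -35, -13] -> [12, -33, -3, -64, -44, -22]
  [-2, 40, 34, 35, 28, -31, 22, -38] -> [-10, 32, 26, 27, 20, -39, 14, -46] -> [-18, 24, 18, 19, 12, -47, 6, -54] -> [-54, 6, -47, 12, 19, 18, 24, -18] -> [-63, -3, -56, 3, 10, 9, 15, -27]
  [-24, 5, -5, 38, 2, -27, -11, 16] -> [-32, -3, -13, 30, -6, -35, -19, 8] -> [-40, -11, -21, 22, -14, -43, -27, 0] -> [0, -27, -43, -14, 22, -21, -11, -40] -> [-9, -36, -52, -23, 13, -30, -20, -49]
  [-45, -9, -24, 8, -41, -1, 32, -17] -> [-53, -17, -32, 0, -49, -9, 24, -25] -> [-61, -25, -40, -8, -57, -17, 16, -33] -> [-33, 16, -17, -57, -8, -40, -25, -61] -> [-42, 7, -26, -66, -17, -49, -34, -70]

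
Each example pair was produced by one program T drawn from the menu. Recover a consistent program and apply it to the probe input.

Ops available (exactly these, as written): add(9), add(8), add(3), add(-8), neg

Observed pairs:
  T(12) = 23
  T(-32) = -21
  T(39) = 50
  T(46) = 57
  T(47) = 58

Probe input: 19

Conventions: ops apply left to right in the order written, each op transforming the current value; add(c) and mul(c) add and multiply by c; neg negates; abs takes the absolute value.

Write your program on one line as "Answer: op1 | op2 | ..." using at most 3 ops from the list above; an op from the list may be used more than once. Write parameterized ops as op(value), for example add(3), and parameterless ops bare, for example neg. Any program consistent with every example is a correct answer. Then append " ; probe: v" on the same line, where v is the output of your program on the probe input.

add(8) | add(3) ; probe: 30

Check, running the answer program on each example:
  12 -> 20 -> 23
  -32 -> -24 -> -21
  39 -> 47 -> 50
  46 -> 54 -> 57
  47 -> 55 -> 58
  probe: 19 -> 27 -> 30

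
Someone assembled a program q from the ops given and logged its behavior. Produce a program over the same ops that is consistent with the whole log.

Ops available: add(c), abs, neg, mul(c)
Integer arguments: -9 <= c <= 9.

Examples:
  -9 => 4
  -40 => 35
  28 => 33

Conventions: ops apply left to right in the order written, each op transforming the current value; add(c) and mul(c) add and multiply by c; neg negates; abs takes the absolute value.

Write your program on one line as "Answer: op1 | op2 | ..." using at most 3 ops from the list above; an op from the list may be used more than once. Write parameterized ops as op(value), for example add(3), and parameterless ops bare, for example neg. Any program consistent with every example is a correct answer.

add(4) | add(1) | abs

Check, running the answer program on each example:
  -9 -> -5 -> -4 -> 4
  -40 -> -36 -> -35 -> 35
  28 -> 32 -> 33 -> 33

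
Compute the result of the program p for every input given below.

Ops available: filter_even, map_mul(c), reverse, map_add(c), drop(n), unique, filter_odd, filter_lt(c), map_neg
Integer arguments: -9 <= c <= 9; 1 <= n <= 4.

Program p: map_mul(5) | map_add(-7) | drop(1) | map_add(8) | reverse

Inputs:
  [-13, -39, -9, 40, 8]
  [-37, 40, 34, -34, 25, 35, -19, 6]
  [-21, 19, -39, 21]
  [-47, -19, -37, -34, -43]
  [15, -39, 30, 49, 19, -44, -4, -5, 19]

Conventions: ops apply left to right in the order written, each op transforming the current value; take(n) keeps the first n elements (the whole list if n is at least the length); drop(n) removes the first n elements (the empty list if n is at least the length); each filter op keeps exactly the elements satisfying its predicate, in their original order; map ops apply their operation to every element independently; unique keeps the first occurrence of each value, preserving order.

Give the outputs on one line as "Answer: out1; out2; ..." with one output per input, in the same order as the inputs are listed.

[41, 201, -44, -194]; [31, -94, 176, 126, -169, 171, 201]; [106, -194, 96]; [-214, -169, -184, -94]; [96, -24, -19, -219, 96, 246, 151, -194]

Execution, op by op:
  [-13, -39, -9, 40, 8] -> [-65, -195, -45, 200, 40] -> [-72, -202, -52, 193, 33] -> [-202, -52, 193, 33] -> [-194, -44, 201, 41] -> [41, 201, -44, -194]
  [-37, 40, 34, -34, 25, 35, -19, 6] -> [-185, 200, 170, -170, 125, 175, -95, 30] -> [-192, 193, 163, -177, 118, 168, -102, 23] -> [193, 163, -177, 118, 168, -102, 23] -> [201, 171, -169, 126, 176, -94, 31] -> [31, -94, 176, 126, -169, 171, 201]
  [-21, 19, -39, 21] -> [-105, 95, -195, 105] -> [-112, 88, -202, 98] -> [88, -202, 98] -> [96, -194, 106] -> [106, -194, 96]
  [-47, -19, -37, -34, -43] -> [-235, -95, -185, -170, -215] -> [-242, -102, -192, -177, -222] -> [-102, -192, -177, -222] -> [-94, -184, -169, -214] -> [-214, -169, -184, -94]
  [15, -39, 30, 49, 19, -44, -4, -5, 19] -> [75, -195, 150, 245, 95, -220, -20, -25, 95] -> [68, -202, 143, 238, 88, -227, -27, -32, 88] -> [-202, 143, 238, 88, -227, -27, -32, 88] -> [-194, 151, 246, 96, -219, -19, -24, 96] -> [96, -24, -19, -219, 96, 246, 151, -194]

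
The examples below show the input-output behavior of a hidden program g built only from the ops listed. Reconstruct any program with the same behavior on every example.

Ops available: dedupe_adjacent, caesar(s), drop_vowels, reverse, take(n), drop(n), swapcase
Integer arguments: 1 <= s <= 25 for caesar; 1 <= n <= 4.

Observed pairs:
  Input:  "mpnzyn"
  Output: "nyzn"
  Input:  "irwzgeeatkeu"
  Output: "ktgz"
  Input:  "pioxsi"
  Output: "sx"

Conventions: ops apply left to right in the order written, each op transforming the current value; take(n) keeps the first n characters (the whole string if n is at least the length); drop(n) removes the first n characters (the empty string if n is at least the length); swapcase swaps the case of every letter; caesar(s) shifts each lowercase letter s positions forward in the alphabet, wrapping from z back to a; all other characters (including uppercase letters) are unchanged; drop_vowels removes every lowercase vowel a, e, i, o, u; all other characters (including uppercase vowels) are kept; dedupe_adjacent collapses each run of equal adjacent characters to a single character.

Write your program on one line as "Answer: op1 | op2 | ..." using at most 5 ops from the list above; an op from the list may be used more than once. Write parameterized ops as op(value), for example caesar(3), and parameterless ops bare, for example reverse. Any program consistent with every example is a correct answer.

drop(1) | drop_vowels | reverse | take(4)

Check, running the answer program on each example:
  "mpnzyn" -> "pnzyn" -> "pnzyn" -> "nyznp" -> "nyzn"
  "irwzgeeatkeu" -> "rwzgeeatkeu" -> "rwzgtk" -> "ktgzwr" -> "ktgz"
  "pioxsi" -> "ioxsi" -> "xs" -> "sx" -> "sx"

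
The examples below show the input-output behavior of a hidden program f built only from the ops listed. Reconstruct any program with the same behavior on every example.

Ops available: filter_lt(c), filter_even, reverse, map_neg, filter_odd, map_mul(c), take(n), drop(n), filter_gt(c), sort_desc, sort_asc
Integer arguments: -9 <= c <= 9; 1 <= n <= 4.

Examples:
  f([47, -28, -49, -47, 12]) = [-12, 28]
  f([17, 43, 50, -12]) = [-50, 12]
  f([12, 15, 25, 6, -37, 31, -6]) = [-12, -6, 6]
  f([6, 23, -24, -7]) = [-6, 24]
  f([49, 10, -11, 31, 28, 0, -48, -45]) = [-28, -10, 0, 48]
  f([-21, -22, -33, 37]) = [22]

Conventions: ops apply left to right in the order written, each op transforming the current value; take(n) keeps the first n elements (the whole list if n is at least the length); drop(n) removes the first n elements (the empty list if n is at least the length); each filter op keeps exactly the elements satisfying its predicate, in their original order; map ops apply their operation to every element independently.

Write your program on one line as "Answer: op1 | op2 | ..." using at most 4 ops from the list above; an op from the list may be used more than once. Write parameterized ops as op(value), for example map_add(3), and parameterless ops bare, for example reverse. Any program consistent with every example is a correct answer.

reverse | filter_even | map_neg | sort_asc

Check, running the answer program on each example:
  [47, -28, -49, -47, 12] -> [12, -47, -49, -28, 47] -> [12, -28] -> [-12, 28] -> [-12, 28]
  [17, 43, 50, -12] -> [-12, 50, 43, 17] -> [-12, 50] -> [12, -50] -> [-50, 12]
  [12, 15, 25, 6, -37, 31, -6] -> [-6, 31, -37, 6, 25, 15, 12] -> [-6, 6, 12] -> [6, -6, -12] -> [-12, -6, 6]
  [6, 23, -24, -7] -> [-7, -24, 23, 6] -> [-24, 6] -> [24, -6] -> [-6, 24]
  [49, 10, -11, 31, 28, 0, -48, -45] -> [-45, -48, 0, 28, 31, -11, 10, 49] -> [-48, 0, 28, 10] -> [48, 0, -28, -10] -> [-28, -10, 0, 48]
  [-21, -22, -33, 37] -> [37, -33, -22, -21] -> [-22] -> [22] -> [22]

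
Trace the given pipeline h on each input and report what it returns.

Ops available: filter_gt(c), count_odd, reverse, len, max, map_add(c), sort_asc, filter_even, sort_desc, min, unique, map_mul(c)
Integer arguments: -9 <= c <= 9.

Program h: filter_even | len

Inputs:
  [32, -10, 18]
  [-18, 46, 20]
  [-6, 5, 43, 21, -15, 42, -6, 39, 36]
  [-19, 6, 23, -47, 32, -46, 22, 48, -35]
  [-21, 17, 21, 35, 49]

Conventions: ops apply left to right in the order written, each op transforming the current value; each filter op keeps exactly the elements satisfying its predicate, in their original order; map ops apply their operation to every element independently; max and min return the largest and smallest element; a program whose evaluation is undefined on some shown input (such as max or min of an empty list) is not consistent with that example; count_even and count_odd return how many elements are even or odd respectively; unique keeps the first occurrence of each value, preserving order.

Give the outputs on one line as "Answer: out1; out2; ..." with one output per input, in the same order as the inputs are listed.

Execution, op by op:
  [32, -10, 18] -> [32, -10, 18] -> 3
  [-18, 46, 20] -> [-18, 46, 20] -> 3
  [-6, 5, 43, 21, -15, 42, -6, 39, 36] -> [-6, 42, -6, 36] -> 4
  [-19, 6, 23, -47, 32, -46, 22, 48, -35] -> [6, 32, -46, 22, 48] -> 5
  [-21, 17, 21, 35, 49] -> [] -> 0

3; 3; 4; 5; 0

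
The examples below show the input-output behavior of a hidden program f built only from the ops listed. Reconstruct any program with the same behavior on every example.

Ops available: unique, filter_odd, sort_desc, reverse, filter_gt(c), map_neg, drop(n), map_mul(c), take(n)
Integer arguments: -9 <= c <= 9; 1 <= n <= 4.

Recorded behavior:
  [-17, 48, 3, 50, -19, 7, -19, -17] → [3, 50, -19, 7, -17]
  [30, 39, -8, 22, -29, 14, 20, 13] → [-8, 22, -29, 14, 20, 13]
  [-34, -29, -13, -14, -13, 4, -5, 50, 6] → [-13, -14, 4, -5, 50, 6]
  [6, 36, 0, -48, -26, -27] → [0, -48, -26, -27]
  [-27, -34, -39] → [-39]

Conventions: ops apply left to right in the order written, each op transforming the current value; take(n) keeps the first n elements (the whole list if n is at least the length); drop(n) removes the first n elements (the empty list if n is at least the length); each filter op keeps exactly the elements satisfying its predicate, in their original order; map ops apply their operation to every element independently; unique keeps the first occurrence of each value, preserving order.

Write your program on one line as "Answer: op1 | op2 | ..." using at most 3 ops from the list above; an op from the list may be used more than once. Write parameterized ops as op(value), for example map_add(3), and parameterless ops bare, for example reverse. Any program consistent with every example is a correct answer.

drop(2) | unique

Check, running the answer program on each example:
  [-17, 48, 3, 50, -19, 7, -19, -17] -> [3, 50, -19, 7, -19, -17] -> [3, 50, -19, 7, -17]
  [30, 39, -8, 22, -29, 14, 20, 13] -> [-8, 22, -29, 14, 20, 13] -> [-8, 22, -29, 14, 20, 13]
  [-34, -29, -13, -14, -13, 4, -5, 50, 6] -> [-13, -14, -13, 4, -5, 50, 6] -> [-13, -14, 4, -5, 50, 6]
  [6, 36, 0, -48, -26, -27] -> [0, -48, -26, -27] -> [0, -48, -26, -27]
  [-27, -34, -39] -> [-39] -> [-39]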